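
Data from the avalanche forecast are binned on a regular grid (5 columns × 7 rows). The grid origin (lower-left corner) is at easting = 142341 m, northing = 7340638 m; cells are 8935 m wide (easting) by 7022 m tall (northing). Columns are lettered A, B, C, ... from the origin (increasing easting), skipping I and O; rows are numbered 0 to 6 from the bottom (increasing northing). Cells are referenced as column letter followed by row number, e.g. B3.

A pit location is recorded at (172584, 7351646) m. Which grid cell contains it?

D1

Column index: ⌊(172584 − 142341) / 8935⌋ = ⌊3.385⌋ = 3 → column D
Row offset from origin: ⌊(7351646 − 7340638) / 7022⌋ = ⌊1.568⌋ = 1 → row 1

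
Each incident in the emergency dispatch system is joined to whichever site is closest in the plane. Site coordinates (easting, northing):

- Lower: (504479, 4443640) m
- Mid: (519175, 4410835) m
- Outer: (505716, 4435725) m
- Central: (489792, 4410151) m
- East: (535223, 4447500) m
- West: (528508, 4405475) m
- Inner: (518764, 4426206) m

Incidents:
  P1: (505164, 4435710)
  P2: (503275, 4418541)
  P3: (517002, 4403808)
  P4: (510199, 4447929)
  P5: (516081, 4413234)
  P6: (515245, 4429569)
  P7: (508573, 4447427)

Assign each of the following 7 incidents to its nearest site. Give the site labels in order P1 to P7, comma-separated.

P1 → Outer (d²=304929.00)
P2 → Central (d²=252183389.00)
P3 → Mid (d²=54100658.00)
P4 → Lower (d²=51113921.00)
P5 → Mid (d²=15328037.00)
P6 → Inner (d²=23693130.00)
P7 → Lower (d²=31102205.00)

Outer, Central, Mid, Lower, Mid, Inner, Lower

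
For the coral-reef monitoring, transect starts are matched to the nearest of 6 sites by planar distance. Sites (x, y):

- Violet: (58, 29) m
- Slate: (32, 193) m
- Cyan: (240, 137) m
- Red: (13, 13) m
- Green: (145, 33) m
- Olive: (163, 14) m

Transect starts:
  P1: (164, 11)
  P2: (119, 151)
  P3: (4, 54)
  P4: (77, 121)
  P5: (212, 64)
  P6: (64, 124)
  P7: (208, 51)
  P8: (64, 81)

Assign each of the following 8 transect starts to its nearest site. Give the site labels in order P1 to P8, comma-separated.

P1 → Olive (d²=10.00)
P2 → Slate (d²=9333.00)
P3 → Red (d²=1762.00)
P4 → Slate (d²=7209.00)
P5 → Olive (d²=4901.00)
P6 → Slate (d²=5785.00)
P7 → Olive (d²=3394.00)
P8 → Violet (d²=2740.00)

Olive, Slate, Red, Slate, Olive, Slate, Olive, Violet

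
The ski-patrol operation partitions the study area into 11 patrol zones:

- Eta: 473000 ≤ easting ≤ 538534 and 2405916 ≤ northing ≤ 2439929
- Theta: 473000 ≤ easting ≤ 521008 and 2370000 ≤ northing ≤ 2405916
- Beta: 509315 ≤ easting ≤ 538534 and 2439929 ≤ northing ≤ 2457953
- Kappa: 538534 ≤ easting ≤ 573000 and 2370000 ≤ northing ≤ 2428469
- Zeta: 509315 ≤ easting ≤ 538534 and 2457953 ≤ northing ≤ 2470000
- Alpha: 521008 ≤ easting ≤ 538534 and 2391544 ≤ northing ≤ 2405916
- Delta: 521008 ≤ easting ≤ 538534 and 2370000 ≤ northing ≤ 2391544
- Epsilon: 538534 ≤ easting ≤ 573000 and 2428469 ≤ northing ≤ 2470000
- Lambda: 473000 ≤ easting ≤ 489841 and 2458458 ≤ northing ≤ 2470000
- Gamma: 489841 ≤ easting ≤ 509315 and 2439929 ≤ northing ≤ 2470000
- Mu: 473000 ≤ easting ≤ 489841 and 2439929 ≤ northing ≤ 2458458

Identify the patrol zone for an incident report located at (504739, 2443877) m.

The point has easting = 504739 and northing = 2443877.
Only Gamma satisfies 489841 ≤ easting ≤ 509315 and 2439929 ≤ northing ≤ 2470000.

Gamma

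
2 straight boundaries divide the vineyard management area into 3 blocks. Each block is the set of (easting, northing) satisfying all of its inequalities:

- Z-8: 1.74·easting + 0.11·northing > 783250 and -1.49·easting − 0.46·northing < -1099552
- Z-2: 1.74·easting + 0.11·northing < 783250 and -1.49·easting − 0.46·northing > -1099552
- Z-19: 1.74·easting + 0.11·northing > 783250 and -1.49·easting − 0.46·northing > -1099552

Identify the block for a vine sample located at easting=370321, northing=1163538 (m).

1.74·370321 + 0.11·1163538 = 772347.720, which is < 783250
-1.49·370321 − 0.46·1163538 = -1087005.770, which is > -1099552
This sign pattern matches Z-2.

Z-2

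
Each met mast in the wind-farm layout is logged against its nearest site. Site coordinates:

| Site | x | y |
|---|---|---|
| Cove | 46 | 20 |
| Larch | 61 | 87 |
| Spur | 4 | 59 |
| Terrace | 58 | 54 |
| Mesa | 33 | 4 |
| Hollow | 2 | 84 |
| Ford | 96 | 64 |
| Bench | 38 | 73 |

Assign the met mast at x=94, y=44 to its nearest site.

Ford

Squared distances to each site:
Cove: 2880.000; Larch: 2938.000; Spur: 8325.000; Terrace: 1396.000; Mesa: 5321.000; Hollow: 10064.000; Ford: 404.000; Bench: 3977.000.
Minimum at Ford.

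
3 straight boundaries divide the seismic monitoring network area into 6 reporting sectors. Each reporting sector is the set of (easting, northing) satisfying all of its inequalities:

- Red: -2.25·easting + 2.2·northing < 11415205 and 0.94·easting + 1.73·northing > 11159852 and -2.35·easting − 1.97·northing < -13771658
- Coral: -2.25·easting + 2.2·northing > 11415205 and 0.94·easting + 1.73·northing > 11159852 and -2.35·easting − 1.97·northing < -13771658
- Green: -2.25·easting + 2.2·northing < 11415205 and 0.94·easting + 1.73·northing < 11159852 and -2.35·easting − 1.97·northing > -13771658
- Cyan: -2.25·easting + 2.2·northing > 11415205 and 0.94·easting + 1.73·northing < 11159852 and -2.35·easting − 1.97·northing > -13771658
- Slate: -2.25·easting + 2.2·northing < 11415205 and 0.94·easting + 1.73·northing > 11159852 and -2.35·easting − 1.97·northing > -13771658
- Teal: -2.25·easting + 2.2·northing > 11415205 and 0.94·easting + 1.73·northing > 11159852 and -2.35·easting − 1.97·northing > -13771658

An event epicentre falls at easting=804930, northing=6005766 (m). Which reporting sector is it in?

-2.25·804930 + 2.2·6005766 = 11401592.700, which is < 11415205
0.94·804930 + 1.73·6005766 = 11146609.380, which is < 11159852
-2.35·804930 − 1.97·6005766 = -13722944.520, which is > -13771658
This sign pattern matches Green.

Green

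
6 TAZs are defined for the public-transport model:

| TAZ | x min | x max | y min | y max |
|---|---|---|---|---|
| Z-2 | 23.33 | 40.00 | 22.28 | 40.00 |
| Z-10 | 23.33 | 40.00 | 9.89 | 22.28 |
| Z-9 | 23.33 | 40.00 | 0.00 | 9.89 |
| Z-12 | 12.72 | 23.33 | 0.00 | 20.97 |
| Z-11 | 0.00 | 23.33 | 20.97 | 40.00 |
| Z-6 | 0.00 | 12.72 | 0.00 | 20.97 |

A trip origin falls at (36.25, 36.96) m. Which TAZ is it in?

The point has x = 36.25 and y = 36.96.
Only Z-2 satisfies 23.33 ≤ x ≤ 40.00 and 22.28 ≤ y ≤ 40.00.

Z-2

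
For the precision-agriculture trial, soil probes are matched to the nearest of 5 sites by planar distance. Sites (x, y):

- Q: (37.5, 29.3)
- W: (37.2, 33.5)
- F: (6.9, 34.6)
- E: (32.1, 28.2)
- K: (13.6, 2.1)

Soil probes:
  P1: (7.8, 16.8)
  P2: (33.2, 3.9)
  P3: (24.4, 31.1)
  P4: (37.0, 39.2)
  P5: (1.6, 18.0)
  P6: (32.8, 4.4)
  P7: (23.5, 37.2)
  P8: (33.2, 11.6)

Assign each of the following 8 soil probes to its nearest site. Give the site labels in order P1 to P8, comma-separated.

K, K, E, W, F, K, E, E

P1 → K (d²=249.73)
P2 → K (d²=387.40)
P3 → E (d²=67.70)
P4 → W (d²=32.53)
P5 → F (d²=303.65)
P6 → K (d²=373.93)
P7 → E (d²=154.96)
P8 → E (d²=276.77)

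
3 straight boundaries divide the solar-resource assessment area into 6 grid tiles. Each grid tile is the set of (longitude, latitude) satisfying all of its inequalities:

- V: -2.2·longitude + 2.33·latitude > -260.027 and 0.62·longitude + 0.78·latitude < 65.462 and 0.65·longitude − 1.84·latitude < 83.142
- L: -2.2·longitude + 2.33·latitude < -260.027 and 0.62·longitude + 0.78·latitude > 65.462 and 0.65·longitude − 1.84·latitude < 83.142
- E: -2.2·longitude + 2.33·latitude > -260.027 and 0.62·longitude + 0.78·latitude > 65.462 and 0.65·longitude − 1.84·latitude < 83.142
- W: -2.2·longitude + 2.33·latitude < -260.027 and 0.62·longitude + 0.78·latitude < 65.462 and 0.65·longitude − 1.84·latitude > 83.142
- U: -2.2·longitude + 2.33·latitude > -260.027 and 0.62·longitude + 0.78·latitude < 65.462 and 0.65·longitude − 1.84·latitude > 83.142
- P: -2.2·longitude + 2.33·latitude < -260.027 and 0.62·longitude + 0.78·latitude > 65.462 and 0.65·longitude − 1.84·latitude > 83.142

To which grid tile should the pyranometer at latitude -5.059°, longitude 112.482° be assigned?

-2.2·112.482 + 2.33·-5.059 = -259.248, which is > -260.027
0.62·112.482 + 0.78·-5.059 = 65.793, which is > 65.462
0.65·112.482 − 1.84·-5.059 = 82.422, which is < 83.142
This sign pattern matches E.

E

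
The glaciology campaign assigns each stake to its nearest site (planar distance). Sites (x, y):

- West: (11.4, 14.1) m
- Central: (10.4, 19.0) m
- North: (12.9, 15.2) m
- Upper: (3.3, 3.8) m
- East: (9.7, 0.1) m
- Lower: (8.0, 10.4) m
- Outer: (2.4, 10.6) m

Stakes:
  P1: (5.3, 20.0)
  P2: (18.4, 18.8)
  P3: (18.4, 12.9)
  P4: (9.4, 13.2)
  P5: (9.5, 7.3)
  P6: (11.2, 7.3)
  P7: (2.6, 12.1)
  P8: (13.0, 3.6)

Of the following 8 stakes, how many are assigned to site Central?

P1 → Central
P2 → North
P3 → North
P4 → West
P5 → Lower
P6 → Lower
P7 → Outer
P8 → East
1 of the 8 goes to Central.

1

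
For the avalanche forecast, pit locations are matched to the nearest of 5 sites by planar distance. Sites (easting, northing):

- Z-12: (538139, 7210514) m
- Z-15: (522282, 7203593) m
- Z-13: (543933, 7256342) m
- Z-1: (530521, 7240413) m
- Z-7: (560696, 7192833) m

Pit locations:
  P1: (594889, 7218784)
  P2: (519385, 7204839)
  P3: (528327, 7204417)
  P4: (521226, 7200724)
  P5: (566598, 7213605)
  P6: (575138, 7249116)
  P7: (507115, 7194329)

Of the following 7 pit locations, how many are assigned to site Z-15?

4

P1 → Z-7
P2 → Z-15
P3 → Z-15
P4 → Z-15
P5 → Z-7
P6 → Z-13
P7 → Z-15
4 of the 7 go to Z-15.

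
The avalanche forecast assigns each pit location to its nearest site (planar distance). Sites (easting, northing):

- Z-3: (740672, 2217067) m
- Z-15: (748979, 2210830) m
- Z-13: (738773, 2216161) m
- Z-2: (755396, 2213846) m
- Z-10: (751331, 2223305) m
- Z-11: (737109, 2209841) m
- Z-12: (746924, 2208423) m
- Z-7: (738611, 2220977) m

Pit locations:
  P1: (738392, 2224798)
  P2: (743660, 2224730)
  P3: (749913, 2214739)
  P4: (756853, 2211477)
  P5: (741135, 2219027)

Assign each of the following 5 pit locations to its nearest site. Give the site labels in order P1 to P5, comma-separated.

P1 → Z-7 (d²=14648002.00)
P2 → Z-7 (d²=39577410.00)
P3 → Z-15 (d²=16152637.00)
P4 → Z-2 (d²=7735010.00)
P5 → Z-3 (d²=4055969.00)

Z-7, Z-7, Z-15, Z-2, Z-3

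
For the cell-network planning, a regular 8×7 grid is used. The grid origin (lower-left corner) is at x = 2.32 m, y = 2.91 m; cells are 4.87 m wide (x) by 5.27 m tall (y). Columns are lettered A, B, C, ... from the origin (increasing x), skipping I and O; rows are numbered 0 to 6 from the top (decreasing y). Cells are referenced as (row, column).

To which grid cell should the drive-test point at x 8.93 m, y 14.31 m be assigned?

(4, B)

Column index: ⌊(8.93 − 2.32) / 4.87⌋ = ⌊1.357⌋ = 1 → column B
Row offset from origin: ⌊(14.31 − 2.91) / 5.27⌋ = ⌊2.163⌋ = 2 → row 4 (counted from top)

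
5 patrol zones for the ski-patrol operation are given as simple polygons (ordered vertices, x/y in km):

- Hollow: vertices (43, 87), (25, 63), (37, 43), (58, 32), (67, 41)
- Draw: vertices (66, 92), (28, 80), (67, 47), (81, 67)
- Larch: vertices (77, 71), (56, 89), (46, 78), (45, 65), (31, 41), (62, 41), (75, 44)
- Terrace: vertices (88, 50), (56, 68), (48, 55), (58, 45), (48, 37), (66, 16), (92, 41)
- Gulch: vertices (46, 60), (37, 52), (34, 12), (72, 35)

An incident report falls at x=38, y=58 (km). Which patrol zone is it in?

Cast a ray rightward from (38, 58). For each polygon, the edges (by vertex number in listed order) whose endpoints lie on opposite sides of y = 58, where each meets that height, and whether that is right or left of the point:
Hollow: 2–3 at x≈28.0 (left), 5–1 at x≈58.1 (right) → 1 crossing.
Draw: 2–3 at x≈54.0 (right), 3–4 at x≈74.7 (right) → 2 crossings.
Larch: 4–5 at x≈40.9 (right), 7–1 at x≈76.0 (right) → 2 crossings.
Terrace: 1–2 at x≈73.8 (right), 2–3 at x≈49.8 (right) → 2 crossings.
Gulch: 1–2 at x≈43.8 (right), 4–1 at x≈48.1 (right) → 2 crossings.
Only Hollow has an odd count, so the point is inside Hollow.

Hollow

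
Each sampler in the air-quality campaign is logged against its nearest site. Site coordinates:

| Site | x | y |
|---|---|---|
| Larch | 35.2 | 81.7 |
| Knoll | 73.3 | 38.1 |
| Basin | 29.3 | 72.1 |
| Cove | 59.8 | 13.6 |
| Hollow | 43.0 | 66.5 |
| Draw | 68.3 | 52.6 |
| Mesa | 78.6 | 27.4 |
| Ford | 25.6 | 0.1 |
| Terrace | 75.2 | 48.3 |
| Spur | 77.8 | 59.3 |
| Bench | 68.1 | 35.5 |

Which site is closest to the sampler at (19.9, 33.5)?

Squared distances to each site:
Larch: 2557.330; Knoll: 2872.720; Basin: 1578.320; Cove: 1988.020; Hollow: 1622.610; Draw: 2707.370; Mesa: 3482.900; Ford: 1148.050; Terrace: 3277.130; Spur: 4018.050; Bench: 2327.240.
Minimum at Ford.

Ford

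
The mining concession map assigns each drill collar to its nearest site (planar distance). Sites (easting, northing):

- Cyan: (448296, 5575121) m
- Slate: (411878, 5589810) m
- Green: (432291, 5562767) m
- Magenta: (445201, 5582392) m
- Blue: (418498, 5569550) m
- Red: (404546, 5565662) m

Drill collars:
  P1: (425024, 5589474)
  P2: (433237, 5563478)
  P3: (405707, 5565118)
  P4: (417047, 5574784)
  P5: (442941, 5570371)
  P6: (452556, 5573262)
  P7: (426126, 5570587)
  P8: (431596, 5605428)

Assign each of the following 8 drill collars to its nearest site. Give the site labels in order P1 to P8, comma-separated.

P1 → Slate (d²=172930212.00)
P2 → Green (d²=1400437.00)
P3 → Red (d²=1643857.00)
P4 → Blue (d²=29500157.00)
P5 → Cyan (d²=51238525.00)
P6 → Cyan (d²=21603481.00)
P7 → Blue (d²=59261753.00)
P8 → Slate (d²=632721448.00)

Slate, Green, Red, Blue, Cyan, Cyan, Blue, Slate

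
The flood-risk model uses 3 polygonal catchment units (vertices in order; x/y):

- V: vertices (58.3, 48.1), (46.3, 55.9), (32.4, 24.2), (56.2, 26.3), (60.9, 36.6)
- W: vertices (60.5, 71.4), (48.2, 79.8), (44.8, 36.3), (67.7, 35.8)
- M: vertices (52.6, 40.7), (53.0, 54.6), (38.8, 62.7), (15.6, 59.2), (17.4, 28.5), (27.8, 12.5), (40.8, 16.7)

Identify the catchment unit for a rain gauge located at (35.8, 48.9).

Cast a ray rightward from (35.8, 48.9). For each polygon, the edges (by vertex number in listed order) whose endpoints lie on opposite sides of y = 48.9, where each meets that height, and whether that is right or left of the point:
V: 1–2 at x≈57.07 (right), 2–3 at x≈43.23 (right) → 2 crossings.
W: 2–3 at x≈45.78 (right), 4–1 at x≈65.05 (right) → 2 crossings.
M: 1–2 at x≈52.84 (right), 4–5 at x≈16.20 (left) → 1 crossing.
Only M has an odd count, so the point is inside M.

M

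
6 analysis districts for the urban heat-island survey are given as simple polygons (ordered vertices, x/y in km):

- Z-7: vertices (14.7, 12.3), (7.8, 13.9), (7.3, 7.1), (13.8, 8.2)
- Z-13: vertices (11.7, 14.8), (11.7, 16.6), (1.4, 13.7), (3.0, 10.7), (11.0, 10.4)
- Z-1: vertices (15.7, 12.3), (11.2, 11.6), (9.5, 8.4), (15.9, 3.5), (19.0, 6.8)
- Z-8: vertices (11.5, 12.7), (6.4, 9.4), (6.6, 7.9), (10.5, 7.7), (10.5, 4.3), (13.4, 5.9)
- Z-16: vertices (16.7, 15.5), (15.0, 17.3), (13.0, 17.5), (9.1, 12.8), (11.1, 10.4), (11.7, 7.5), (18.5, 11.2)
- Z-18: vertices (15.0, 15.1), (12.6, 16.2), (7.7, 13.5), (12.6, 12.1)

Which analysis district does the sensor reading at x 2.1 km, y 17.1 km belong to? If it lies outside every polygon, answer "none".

none

Cast a ray rightward from (2.1, 17.1). For each polygon, the edges (by vertex number in listed order) whose endpoints lie on opposite sides of y = 17.1, where each meets that height, and whether that is right or left of the point:
Z-7: no edge straddles that height → 0 crossings.
Z-13: no edge straddles that height → 0 crossings.
Z-1: no edge straddles that height → 0 crossings.
Z-8: no edge straddles that height → 0 crossings.
Z-16: 1–2 at x≈15.19 (right), 3–4 at x≈12.67 (right) → 2 crossings.
Z-18: no edge straddles that height → 0 crossings.
All counts are even, so the point lies outside every listed polygon.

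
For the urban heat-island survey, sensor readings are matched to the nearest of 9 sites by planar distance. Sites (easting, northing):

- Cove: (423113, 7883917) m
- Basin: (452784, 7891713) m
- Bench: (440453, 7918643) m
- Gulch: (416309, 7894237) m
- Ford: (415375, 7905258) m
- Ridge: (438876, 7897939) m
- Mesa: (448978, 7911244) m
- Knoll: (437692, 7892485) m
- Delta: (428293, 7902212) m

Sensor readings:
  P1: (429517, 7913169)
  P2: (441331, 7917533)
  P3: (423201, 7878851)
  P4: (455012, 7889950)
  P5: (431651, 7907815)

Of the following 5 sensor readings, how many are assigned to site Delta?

P1 → Delta
P2 → Bench
P3 → Cove
P4 → Basin
P5 → Delta
2 of the 5 go to Delta.

2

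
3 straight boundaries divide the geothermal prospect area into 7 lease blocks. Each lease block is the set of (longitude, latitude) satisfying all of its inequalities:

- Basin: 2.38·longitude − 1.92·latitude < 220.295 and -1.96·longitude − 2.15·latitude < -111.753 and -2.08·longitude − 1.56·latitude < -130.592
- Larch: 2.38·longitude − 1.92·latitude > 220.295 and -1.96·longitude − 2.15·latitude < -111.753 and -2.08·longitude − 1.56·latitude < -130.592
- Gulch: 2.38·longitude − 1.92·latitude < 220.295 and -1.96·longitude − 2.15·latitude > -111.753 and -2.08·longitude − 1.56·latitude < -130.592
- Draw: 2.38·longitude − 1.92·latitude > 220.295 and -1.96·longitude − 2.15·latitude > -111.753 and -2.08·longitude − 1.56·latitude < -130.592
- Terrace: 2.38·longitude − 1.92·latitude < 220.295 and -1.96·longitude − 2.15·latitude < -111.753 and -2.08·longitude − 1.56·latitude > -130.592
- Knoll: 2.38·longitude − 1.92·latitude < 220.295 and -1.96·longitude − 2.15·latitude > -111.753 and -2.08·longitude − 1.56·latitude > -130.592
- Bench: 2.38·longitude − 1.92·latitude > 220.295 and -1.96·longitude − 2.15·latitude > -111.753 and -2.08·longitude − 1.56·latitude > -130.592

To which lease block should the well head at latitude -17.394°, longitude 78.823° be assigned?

Larch

2.38·78.823 − 1.92·-17.394 = 220.995, which is > 220.295
-1.96·78.823 − 2.15·-17.394 = -117.096, which is < -111.753
-2.08·78.823 − 1.56·-17.394 = -136.817, which is < -130.592
This sign pattern matches Larch.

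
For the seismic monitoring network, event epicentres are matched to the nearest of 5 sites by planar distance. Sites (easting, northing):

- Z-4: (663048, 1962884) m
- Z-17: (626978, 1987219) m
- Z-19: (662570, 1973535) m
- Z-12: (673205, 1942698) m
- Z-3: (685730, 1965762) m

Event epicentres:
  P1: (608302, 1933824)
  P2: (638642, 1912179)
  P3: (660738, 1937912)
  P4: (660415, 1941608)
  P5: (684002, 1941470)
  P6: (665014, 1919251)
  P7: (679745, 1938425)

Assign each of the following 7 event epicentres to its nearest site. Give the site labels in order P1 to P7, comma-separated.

Z-17, Z-12, Z-12, Z-12, Z-12, Z-12, Z-12

P1 → Z-17 (d²=3199819001.00)
P2 → Z-12 (d²=2126010330.00)
P3 → Z-12 (d²=178331885.00)
P4 → Z-12 (d²=164772200.00)
P5 → Z-12 (d²=118083193.00)
P6 → Z-12 (d²=616854290.00)
P7 → Z-12 (d²=61030129.00)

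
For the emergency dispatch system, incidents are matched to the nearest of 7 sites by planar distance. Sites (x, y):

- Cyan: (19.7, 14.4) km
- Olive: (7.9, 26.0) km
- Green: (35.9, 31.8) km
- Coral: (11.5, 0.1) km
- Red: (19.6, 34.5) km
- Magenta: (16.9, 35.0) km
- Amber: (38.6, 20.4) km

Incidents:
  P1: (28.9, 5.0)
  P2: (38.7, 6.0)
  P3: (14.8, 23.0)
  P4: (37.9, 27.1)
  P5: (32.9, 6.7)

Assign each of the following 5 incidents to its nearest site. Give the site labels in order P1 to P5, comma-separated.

Cyan, Amber, Olive, Green, Amber

P1 → Cyan (d²=173.00)
P2 → Amber (d²=207.37)
P3 → Olive (d²=56.61)
P4 → Green (d²=26.09)
P5 → Amber (d²=220.18)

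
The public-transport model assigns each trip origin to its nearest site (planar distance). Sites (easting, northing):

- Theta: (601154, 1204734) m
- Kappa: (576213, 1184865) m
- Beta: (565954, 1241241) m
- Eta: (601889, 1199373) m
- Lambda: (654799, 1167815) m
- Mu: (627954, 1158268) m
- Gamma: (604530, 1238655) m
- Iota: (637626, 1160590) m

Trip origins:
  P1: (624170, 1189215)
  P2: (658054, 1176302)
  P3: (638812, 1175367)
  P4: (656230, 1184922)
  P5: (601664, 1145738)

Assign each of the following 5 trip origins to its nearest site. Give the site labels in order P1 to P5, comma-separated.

P1 → Eta (d²=599627925.00)
P2 → Lambda (d²=82624194.00)
P3 → Iota (d²=219766325.00)
P4 → Lambda (d²=294697210.00)
P5 → Mu (d²=848165000.00)

Eta, Lambda, Iota, Lambda, Mu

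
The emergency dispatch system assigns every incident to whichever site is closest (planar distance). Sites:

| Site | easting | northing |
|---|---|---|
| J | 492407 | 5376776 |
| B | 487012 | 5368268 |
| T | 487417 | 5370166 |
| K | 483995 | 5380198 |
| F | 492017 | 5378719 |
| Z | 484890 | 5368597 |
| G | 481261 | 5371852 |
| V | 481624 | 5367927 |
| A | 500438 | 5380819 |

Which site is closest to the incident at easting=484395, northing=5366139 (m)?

Squared distances to each site:
J: 177337913.000; B: 11381330.000; T: 25349213.000; K: 197815481.000; F: 216351284.000; Z: 6286789.000; G: 42460325.000; V: 10875385.000; A: 472880249.000.
Minimum at Z.

Z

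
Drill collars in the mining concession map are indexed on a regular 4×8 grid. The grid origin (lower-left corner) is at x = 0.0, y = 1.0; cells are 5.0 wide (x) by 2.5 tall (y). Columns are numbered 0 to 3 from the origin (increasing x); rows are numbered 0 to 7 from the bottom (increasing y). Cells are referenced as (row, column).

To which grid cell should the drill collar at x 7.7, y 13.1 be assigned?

Column index: ⌊(7.7 − 0.0) / 5.0⌋ = ⌊1.540⌋ = 1
Row offset from origin: ⌊(13.1 − 1.0) / 2.5⌋ = ⌊4.840⌋ = 4 → row 4

(4, 1)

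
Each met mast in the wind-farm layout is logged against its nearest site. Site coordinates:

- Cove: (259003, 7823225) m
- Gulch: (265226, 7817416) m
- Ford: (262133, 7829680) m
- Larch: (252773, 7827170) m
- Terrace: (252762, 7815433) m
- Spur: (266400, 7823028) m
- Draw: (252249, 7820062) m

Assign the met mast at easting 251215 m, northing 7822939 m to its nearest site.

Draw

Squared distances to each site:
Cove: 60734740.000; Gulch: 226811650.000; Ford: 164643805.000; Larch: 20328725.000; Terrace: 58733245.000; Spur: 230592146.000; Draw: 9346285.000.
Minimum at Draw.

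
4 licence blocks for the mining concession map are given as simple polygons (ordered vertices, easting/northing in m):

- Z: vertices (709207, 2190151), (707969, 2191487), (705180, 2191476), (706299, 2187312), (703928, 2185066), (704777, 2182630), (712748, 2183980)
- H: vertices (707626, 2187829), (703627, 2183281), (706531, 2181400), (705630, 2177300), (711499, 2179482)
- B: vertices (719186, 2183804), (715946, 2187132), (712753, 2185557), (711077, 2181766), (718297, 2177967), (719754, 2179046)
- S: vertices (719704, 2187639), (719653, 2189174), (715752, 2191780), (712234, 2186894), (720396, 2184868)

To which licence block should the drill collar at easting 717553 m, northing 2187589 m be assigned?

S

Cast a ray rightward from (717553, 2187589). For each polygon, the edges (by vertex number in listed order) whose endpoints lie on opposite sides of northing = 2187589, where each meets that height, and whether that is right or left of the point:
Z: 3–4 at easting≈706224.6 (left), 7–1 at easting≈710677.1 (left) → 0 crossings.
H: 1–2 at easting≈707415.0 (left), 5–1 at easting≈707737.4 (left) → 0 crossings.
B: no edge straddles that height → 0 crossings.
S: 3–4 at easting≈712734.4 (left), 5–1 at easting≈719716.5 (right) → 1 crossing.
Only S has an odd count, so the point is inside S.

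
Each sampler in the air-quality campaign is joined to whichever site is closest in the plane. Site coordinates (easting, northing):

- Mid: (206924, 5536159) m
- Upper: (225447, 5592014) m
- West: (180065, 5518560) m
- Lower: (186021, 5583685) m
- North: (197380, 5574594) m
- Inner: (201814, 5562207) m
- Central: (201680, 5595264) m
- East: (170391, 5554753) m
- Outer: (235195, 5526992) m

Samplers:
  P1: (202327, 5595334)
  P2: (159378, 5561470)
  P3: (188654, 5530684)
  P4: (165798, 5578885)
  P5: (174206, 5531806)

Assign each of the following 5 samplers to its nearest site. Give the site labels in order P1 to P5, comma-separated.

P1 → Central (d²=423509.00)
P2 → East (d²=166404258.00)
P3 → West (d²=220762297.00)
P4 → Lower (d²=432009729.00)
P5 → West (d²=209784397.00)

Central, East, West, Lower, West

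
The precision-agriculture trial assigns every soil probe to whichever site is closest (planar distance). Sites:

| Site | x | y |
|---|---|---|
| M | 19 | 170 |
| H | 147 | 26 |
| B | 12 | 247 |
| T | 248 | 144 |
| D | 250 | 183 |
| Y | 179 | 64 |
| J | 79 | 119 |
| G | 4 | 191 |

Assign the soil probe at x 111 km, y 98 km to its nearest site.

J

Squared distances to each site:
M: 13648.000; H: 6480.000; B: 32002.000; T: 20885.000; D: 26546.000; Y: 5780.000; J: 1465.000; G: 20098.000.
Minimum at J.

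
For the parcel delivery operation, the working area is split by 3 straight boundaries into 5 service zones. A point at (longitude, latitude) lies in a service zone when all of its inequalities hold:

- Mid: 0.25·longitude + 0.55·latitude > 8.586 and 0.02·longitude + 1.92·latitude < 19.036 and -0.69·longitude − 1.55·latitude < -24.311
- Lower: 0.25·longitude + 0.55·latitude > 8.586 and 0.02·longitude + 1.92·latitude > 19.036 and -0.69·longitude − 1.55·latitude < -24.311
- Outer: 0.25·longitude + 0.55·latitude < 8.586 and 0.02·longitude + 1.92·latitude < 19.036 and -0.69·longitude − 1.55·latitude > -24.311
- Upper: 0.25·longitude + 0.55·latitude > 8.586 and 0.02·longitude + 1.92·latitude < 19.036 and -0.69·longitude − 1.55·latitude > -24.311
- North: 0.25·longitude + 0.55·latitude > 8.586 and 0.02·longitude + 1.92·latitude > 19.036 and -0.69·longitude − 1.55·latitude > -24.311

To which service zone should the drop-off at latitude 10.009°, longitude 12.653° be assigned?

0.25·12.653 + 0.55·10.009 = 8.668, which is > 8.586
0.02·12.653 + 1.92·10.009 = 19.470, which is > 19.036
-0.69·12.653 − 1.55·10.009 = -24.245, which is > -24.311
This sign pattern matches North.

North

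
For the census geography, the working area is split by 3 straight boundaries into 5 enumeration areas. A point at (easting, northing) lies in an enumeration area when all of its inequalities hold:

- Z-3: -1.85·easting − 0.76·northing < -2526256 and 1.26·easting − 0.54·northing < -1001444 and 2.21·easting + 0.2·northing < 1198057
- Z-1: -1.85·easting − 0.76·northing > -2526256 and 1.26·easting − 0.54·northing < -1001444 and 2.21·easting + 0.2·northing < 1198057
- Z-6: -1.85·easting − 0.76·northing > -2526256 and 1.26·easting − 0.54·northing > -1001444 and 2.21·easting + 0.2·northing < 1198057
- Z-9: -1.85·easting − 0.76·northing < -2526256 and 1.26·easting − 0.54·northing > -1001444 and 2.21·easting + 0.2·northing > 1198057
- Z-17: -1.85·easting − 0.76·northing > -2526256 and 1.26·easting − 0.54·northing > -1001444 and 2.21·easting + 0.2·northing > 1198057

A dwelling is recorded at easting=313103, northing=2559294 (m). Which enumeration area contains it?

-1.85·313103 − 0.76·2559294 = -2524303.990, which is > -2526256
1.26·313103 − 0.54·2559294 = -987508.980, which is > -1001444
2.21·313103 + 0.2·2559294 = 1203816.430, which is > 1198057
This sign pattern matches Z-17.

Z-17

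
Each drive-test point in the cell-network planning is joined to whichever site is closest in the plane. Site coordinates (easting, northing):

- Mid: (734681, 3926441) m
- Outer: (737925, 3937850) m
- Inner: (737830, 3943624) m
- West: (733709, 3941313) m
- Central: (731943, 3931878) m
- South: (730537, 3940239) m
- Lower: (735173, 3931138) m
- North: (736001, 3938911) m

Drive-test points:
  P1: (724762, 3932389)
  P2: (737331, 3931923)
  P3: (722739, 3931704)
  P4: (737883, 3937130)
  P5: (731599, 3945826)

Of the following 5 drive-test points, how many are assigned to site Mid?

P1 → Central
P2 → Lower
P3 → Central
P4 → Outer
P5 → West
0 of the 5 go to Mid.

0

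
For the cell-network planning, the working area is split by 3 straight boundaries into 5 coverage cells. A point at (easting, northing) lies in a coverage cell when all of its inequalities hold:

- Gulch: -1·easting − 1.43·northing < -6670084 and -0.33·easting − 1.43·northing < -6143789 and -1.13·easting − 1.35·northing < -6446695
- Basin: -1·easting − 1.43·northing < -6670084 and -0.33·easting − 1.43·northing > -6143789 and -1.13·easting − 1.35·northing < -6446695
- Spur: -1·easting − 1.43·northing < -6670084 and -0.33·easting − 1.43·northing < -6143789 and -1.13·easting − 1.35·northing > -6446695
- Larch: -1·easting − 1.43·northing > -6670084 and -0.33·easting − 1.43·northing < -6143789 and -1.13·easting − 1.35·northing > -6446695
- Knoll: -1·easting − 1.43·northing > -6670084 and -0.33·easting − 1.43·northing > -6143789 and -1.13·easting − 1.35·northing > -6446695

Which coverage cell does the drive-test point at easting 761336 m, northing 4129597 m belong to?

-1·761336 − 1.43·4129597 = -6666659.710, which is > -6670084
-0.33·761336 − 1.43·4129597 = -6156564.590, which is < -6143789
-1.13·761336 − 1.35·4129597 = -6435265.630, which is > -6446695
This sign pattern matches Larch.

Larch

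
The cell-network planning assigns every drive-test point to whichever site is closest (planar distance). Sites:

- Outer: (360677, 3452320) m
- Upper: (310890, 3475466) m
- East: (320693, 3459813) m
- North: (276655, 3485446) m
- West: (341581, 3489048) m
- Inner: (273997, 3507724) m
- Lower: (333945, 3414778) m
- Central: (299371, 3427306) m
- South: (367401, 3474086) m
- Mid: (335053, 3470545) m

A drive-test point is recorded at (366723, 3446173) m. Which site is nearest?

Squared distances to each site:
Outer: 74339725.000; Upper: 3975403738.000; East: 2304810500.000; North: 9654613153.000; West: 2470385789.000; Inner: 12386636677.000; Lower: 2060043309.000; Central: 4892255593.000; South: 779595253.000; Mid: 1596983284.000.
Minimum at Outer.

Outer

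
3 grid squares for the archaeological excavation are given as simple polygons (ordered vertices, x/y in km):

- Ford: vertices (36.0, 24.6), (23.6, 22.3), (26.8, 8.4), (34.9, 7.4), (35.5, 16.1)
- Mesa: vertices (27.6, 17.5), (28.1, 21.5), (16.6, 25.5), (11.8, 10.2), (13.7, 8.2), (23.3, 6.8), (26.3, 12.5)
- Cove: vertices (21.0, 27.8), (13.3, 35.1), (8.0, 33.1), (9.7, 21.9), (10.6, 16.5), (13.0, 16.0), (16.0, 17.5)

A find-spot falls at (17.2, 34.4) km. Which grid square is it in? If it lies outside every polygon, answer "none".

none

Cast a ray rightward from (17.2, 34.4). For each polygon, the edges (by vertex number in listed order) whose endpoints lie on opposite sides of y = 34.4, where each meets that height, and whether that is right or left of the point:
Ford: no edge straddles that height → 0 crossings.
Mesa: no edge straddles that height → 0 crossings.
Cove: 1–2 at x≈14.04 (left), 2–3 at x≈11.44 (left) → 0 crossings.
All counts are even, so the point lies outside every listed polygon.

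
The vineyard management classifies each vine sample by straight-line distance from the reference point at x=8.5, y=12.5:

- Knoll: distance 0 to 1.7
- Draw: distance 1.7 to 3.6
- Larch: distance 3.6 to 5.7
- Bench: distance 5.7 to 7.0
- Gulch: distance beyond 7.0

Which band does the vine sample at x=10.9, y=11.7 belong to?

Distance = √((10.9−8.5)² + (11.7−12.5)²) = √(5.760 + 0.640) = 2.530.
1.7 ≤ 2.530 < 3.6 → Draw.

Draw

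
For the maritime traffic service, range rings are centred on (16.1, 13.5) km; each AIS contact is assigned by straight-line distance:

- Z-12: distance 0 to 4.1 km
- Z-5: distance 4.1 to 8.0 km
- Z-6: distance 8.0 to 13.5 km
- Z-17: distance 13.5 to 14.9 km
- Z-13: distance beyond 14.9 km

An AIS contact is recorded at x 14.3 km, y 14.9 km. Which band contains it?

Distance = √((14.3−16.1)² + (14.9−13.5)²) = √(3.240 + 1.960) = 2.280 km.
0 ≤ 2.280 < 4.1 → Z-12.

Z-12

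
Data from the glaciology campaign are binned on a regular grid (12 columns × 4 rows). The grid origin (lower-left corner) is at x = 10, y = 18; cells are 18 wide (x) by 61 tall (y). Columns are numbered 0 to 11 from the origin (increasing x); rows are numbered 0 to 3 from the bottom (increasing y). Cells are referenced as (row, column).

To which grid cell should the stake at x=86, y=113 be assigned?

Column index: ⌊(86 − 10) / 18⌋ = ⌊4.222⌋ = 4
Row offset from origin: ⌊(113 − 18) / 61⌋ = ⌊1.557⌋ = 1 → row 1

(1, 4)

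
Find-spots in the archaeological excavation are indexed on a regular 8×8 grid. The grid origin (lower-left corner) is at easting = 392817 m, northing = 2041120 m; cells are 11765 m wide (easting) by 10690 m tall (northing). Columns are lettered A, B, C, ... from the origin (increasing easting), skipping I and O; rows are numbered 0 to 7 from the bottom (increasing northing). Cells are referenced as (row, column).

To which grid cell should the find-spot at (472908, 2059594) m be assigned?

(1, G)

Column index: ⌊(472908 − 392817) / 11765⌋ = ⌊6.808⌋ = 6 → column G
Row offset from origin: ⌊(2059594 − 2041120) / 10690⌋ = ⌊1.728⌋ = 1 → row 1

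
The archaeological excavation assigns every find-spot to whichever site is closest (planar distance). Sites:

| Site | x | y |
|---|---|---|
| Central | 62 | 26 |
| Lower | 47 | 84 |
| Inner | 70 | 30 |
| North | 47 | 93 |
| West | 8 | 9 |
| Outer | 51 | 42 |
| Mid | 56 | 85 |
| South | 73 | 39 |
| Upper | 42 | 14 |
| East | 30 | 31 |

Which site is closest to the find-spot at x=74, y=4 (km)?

Squared distances to each site:
Central: 628.000; Lower: 7129.000; Inner: 692.000; North: 8650.000; West: 4381.000; Outer: 1973.000; Mid: 6885.000; South: 1226.000; Upper: 1124.000; East: 2665.000.
Minimum at Central.

Central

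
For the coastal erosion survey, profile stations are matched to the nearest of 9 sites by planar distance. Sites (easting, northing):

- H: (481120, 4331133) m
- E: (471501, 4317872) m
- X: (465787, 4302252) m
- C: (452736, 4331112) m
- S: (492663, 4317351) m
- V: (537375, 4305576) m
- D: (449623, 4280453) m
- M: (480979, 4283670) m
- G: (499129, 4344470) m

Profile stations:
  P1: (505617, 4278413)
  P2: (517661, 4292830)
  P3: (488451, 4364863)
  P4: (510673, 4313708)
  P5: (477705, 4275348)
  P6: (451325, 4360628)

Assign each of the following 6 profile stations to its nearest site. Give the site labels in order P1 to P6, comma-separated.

P1 → M (d²=634667093.00)
P2 → V (d²=551102312.00)
P3 → G (d²=529894133.00)
P4 → S (d²=337631549.00)
P5 → M (d²=79974760.00)
P6 → C (d²=873185177.00)

M, V, G, S, M, C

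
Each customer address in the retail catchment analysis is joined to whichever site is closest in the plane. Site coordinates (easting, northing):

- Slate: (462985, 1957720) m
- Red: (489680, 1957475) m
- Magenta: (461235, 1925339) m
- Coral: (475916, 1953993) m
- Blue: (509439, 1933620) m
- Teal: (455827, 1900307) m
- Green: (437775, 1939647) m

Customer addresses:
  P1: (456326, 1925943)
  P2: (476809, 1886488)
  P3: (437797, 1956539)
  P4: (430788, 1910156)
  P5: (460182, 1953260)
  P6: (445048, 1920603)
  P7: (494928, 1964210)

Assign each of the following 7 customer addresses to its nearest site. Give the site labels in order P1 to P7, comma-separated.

Magenta, Teal, Green, Teal, Slate, Magenta, Red

P1 → Magenta (d²=24463097.00)
P2 → Teal (d²=631209085.00)
P3 → Green (d²=285340148.00)
P4 → Teal (d²=723954322.00)
P5 → Slate (d²=27748409.00)
P6 → Magenta (d²=284448665.00)
P7 → Red (d²=72901729.00)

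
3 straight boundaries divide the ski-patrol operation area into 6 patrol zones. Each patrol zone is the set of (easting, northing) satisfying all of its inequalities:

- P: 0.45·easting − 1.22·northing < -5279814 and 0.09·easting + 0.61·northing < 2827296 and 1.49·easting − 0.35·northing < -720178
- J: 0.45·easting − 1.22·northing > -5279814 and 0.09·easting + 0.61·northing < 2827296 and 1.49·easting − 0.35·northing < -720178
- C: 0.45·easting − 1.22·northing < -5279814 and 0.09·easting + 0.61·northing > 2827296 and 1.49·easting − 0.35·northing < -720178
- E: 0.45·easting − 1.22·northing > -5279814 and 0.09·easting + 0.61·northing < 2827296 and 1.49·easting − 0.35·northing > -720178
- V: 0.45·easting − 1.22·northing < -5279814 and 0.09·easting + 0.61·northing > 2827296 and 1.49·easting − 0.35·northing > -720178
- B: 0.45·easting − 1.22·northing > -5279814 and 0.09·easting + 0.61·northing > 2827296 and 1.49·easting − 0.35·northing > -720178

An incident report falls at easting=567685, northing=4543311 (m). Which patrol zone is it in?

0.45·567685 − 1.22·4543311 = -5287381.170, which is < -5279814
0.09·567685 + 0.61·4543311 = 2822511.360, which is < 2827296
1.49·567685 − 0.35·4543311 = -744308.200, which is < -720178
This sign pattern matches P.

P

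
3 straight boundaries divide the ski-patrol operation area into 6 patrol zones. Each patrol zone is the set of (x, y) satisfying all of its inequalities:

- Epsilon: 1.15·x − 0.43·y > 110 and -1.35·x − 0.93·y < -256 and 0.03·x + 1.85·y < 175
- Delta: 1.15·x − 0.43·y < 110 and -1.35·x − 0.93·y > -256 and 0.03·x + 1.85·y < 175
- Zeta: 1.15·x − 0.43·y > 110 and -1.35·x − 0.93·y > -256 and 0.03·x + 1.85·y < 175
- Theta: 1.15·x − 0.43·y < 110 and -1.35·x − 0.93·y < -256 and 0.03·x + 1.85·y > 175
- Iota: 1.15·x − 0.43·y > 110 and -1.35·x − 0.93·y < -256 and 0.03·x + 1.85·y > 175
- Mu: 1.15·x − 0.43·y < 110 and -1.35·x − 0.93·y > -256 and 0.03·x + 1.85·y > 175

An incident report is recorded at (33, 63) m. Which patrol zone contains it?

Delta

1.15·33 − 0.43·63 = 10.860, which is < 110
-1.35·33 − 0.93·63 = -103.140, which is > -256
0.03·33 + 1.85·63 = 117.540, which is < 175
This sign pattern matches Delta.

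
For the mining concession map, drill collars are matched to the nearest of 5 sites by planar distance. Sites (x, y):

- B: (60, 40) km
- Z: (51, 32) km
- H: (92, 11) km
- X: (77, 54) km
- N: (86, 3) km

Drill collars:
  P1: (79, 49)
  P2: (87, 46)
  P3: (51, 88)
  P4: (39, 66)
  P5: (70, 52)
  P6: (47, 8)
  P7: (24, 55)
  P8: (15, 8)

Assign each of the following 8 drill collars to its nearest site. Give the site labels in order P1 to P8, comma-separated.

P1 → X (d²=29.00)
P2 → X (d²=164.00)
P3 → X (d²=1832.00)
P4 → B (d²=1117.00)
P5 → X (d²=53.00)
P6 → Z (d²=592.00)
P7 → Z (d²=1258.00)
P8 → Z (d²=1872.00)

X, X, X, B, X, Z, Z, Z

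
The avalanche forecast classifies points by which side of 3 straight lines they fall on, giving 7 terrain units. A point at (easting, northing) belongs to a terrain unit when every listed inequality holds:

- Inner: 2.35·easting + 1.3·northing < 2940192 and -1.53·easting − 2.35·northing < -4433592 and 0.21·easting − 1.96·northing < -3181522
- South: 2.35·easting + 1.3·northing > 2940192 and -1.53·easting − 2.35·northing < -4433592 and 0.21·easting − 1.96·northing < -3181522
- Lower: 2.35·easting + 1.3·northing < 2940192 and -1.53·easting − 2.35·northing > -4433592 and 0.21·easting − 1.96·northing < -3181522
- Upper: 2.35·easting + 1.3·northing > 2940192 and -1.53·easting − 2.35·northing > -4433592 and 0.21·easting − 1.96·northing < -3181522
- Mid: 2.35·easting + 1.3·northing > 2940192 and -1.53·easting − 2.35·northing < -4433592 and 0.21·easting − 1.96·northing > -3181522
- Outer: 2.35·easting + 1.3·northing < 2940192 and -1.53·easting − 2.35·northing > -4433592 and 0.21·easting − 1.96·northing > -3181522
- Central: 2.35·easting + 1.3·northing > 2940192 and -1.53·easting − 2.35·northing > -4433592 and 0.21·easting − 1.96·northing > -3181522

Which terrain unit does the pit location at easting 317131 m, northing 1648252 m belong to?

Outer

2.35·317131 + 1.3·1648252 = 2887985.450, which is < 2940192
-1.53·317131 − 2.35·1648252 = -4358602.630, which is > -4433592
0.21·317131 − 1.96·1648252 = -3163976.410, which is > -3181522
This sign pattern matches Outer.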